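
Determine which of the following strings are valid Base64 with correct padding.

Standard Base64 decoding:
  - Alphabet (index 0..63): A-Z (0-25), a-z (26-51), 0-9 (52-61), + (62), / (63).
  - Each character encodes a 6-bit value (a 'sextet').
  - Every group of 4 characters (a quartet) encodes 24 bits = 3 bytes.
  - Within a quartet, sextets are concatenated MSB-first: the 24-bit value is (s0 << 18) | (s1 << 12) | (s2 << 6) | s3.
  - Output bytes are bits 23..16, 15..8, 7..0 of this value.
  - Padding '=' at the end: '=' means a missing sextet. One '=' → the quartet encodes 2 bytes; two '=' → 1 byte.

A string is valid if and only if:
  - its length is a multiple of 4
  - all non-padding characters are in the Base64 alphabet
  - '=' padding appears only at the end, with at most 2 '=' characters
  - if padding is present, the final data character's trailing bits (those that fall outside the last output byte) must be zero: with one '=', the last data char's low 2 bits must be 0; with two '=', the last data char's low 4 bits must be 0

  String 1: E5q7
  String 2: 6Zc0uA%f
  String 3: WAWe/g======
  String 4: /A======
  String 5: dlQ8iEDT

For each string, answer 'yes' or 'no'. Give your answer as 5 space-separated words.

Answer: yes no no no yes

Derivation:
String 1: 'E5q7' → valid
String 2: '6Zc0uA%f' → invalid (bad char(s): ['%'])
String 3: 'WAWe/g======' → invalid (6 pad chars (max 2))
String 4: '/A======' → invalid (6 pad chars (max 2))
String 5: 'dlQ8iEDT' → valid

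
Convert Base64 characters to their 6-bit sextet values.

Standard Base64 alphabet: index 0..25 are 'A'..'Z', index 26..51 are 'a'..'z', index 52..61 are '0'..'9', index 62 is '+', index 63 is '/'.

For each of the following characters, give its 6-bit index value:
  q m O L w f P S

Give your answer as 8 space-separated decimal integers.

Answer: 42 38 14 11 48 31 15 18

Derivation:
'q': a..z range, 26 + ord('q') − ord('a') = 42
'm': a..z range, 26 + ord('m') − ord('a') = 38
'O': A..Z range, ord('O') − ord('A') = 14
'L': A..Z range, ord('L') − ord('A') = 11
'w': a..z range, 26 + ord('w') − ord('a') = 48
'f': a..z range, 26 + ord('f') − ord('a') = 31
'P': A..Z range, ord('P') − ord('A') = 15
'S': A..Z range, ord('S') − ord('A') = 18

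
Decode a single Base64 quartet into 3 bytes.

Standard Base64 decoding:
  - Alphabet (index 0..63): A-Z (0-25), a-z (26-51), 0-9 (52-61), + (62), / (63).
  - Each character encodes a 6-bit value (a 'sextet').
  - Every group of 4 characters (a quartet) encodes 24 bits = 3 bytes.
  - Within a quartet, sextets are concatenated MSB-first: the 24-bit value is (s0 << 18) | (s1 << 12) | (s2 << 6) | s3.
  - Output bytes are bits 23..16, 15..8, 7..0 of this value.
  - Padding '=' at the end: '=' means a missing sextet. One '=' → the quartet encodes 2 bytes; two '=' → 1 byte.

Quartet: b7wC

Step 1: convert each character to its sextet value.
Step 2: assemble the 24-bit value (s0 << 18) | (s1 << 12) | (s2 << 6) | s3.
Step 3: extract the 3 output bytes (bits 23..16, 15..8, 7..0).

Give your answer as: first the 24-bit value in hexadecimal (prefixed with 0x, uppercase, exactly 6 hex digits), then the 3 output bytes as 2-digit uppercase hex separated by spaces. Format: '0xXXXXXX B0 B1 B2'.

Sextets: b=27, 7=59, w=48, C=2
24-bit: (27<<18) | (59<<12) | (48<<6) | 2
      = 0x6C0000 | 0x03B000 | 0x000C00 | 0x000002
      = 0x6FBC02
Bytes: (v>>16)&0xFF=6F, (v>>8)&0xFF=BC, v&0xFF=02

Answer: 0x6FBC02 6F BC 02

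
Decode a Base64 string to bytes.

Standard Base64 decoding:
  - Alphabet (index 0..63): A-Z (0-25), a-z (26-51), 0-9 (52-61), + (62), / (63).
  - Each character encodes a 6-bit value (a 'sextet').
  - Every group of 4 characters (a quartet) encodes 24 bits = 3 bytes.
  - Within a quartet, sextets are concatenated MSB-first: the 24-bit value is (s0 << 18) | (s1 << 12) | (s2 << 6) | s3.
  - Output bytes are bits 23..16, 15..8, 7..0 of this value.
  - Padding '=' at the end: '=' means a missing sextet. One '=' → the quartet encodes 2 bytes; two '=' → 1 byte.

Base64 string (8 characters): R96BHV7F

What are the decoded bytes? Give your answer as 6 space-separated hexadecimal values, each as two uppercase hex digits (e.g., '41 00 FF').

After char 0 ('R'=17): chars_in_quartet=1 acc=0x11 bytes_emitted=0
After char 1 ('9'=61): chars_in_quartet=2 acc=0x47D bytes_emitted=0
After char 2 ('6'=58): chars_in_quartet=3 acc=0x11F7A bytes_emitted=0
After char 3 ('B'=1): chars_in_quartet=4 acc=0x47DE81 -> emit 47 DE 81, reset; bytes_emitted=3
After char 4 ('H'=7): chars_in_quartet=1 acc=0x7 bytes_emitted=3
After char 5 ('V'=21): chars_in_quartet=2 acc=0x1D5 bytes_emitted=3
After char 6 ('7'=59): chars_in_quartet=3 acc=0x757B bytes_emitted=3
After char 7 ('F'=5): chars_in_quartet=4 acc=0x1D5EC5 -> emit 1D 5E C5, reset; bytes_emitted=6

Answer: 47 DE 81 1D 5E C5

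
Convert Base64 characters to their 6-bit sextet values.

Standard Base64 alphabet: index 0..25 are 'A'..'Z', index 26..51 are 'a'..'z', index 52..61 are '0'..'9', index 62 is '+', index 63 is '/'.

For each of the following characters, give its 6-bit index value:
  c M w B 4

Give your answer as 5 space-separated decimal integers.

'c': a..z range, 26 + ord('c') − ord('a') = 28
'M': A..Z range, ord('M') − ord('A') = 12
'w': a..z range, 26 + ord('w') − ord('a') = 48
'B': A..Z range, ord('B') − ord('A') = 1
'4': 0..9 range, 52 + ord('4') − ord('0') = 56

Answer: 28 12 48 1 56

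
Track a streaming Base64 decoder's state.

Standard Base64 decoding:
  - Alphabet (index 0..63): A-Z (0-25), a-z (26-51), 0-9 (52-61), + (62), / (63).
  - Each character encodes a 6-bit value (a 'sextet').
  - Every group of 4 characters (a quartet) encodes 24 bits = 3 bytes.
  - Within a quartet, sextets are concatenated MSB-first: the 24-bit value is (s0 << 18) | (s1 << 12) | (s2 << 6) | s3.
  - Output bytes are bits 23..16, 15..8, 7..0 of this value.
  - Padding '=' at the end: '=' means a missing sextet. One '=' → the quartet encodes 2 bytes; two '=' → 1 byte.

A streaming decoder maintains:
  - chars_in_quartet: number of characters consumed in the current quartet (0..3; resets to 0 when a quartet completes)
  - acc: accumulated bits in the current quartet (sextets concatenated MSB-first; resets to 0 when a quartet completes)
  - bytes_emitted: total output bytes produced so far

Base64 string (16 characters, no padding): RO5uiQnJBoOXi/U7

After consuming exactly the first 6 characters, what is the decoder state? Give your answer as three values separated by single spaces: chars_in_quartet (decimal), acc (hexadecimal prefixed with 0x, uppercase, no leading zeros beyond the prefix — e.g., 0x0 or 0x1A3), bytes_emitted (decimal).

After char 0 ('R'=17): chars_in_quartet=1 acc=0x11 bytes_emitted=0
After char 1 ('O'=14): chars_in_quartet=2 acc=0x44E bytes_emitted=0
After char 2 ('5'=57): chars_in_quartet=3 acc=0x113B9 bytes_emitted=0
After char 3 ('u'=46): chars_in_quartet=4 acc=0x44EE6E -> emit 44 EE 6E, reset; bytes_emitted=3
After char 4 ('i'=34): chars_in_quartet=1 acc=0x22 bytes_emitted=3
After char 5 ('Q'=16): chars_in_quartet=2 acc=0x890 bytes_emitted=3

Answer: 2 0x890 3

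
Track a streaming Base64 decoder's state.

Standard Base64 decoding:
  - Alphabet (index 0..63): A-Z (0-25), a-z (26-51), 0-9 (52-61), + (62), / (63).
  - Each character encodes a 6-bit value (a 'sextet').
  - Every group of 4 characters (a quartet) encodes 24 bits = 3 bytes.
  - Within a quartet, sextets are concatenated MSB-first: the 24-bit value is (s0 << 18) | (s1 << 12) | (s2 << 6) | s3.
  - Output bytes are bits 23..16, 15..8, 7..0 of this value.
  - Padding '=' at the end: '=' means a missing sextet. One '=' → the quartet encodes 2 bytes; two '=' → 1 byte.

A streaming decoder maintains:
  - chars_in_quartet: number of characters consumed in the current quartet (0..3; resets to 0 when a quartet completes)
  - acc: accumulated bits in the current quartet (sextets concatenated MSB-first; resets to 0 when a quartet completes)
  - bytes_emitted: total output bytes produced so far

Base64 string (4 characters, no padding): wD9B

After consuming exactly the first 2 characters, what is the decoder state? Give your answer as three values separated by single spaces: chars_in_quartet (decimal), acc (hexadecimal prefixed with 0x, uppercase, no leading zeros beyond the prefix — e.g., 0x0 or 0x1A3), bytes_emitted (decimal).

After char 0 ('w'=48): chars_in_quartet=1 acc=0x30 bytes_emitted=0
After char 1 ('D'=3): chars_in_quartet=2 acc=0xC03 bytes_emitted=0

Answer: 2 0xC03 0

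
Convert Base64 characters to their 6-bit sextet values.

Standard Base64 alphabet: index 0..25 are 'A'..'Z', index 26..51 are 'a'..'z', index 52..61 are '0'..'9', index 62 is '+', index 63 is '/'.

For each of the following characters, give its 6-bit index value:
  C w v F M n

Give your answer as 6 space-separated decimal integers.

'C': A..Z range, ord('C') − ord('A') = 2
'w': a..z range, 26 + ord('w') − ord('a') = 48
'v': a..z range, 26 + ord('v') − ord('a') = 47
'F': A..Z range, ord('F') − ord('A') = 5
'M': A..Z range, ord('M') − ord('A') = 12
'n': a..z range, 26 + ord('n') − ord('a') = 39

Answer: 2 48 47 5 12 39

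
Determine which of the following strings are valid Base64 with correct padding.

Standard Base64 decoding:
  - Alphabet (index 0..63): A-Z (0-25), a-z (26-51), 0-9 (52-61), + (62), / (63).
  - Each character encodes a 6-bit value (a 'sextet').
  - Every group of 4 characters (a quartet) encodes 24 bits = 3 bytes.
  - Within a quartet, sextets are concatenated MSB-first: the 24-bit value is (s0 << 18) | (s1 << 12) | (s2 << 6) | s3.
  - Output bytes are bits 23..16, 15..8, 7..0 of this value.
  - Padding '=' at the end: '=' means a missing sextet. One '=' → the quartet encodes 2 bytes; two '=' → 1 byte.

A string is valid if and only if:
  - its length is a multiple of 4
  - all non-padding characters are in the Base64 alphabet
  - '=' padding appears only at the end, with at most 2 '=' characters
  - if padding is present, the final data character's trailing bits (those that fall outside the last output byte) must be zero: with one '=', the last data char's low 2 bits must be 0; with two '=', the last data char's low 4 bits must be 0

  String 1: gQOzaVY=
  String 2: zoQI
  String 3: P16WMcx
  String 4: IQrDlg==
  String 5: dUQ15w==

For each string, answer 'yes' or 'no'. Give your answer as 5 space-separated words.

String 1: 'gQOzaVY=' → valid
String 2: 'zoQI' → valid
String 3: 'P16WMcx' → invalid (len=7 not mult of 4)
String 4: 'IQrDlg==' → valid
String 5: 'dUQ15w==' → valid

Answer: yes yes no yes yes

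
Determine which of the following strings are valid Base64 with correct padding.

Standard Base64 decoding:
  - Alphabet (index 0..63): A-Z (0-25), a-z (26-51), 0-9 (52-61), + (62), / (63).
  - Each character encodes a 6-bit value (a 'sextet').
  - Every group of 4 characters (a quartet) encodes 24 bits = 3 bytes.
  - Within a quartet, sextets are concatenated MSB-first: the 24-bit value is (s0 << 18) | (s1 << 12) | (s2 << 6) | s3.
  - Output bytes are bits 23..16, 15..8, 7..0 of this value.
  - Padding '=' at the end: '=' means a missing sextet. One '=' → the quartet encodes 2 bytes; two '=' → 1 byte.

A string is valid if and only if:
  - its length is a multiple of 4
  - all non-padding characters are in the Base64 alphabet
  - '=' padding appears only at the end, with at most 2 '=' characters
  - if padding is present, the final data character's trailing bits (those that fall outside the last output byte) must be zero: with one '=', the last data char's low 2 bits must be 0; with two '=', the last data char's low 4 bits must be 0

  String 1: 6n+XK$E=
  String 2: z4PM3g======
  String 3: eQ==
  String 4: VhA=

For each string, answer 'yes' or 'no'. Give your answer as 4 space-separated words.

Answer: no no yes yes

Derivation:
String 1: '6n+XK$E=' → invalid (bad char(s): ['$'])
String 2: 'z4PM3g======' → invalid (6 pad chars (max 2))
String 3: 'eQ==' → valid
String 4: 'VhA=' → valid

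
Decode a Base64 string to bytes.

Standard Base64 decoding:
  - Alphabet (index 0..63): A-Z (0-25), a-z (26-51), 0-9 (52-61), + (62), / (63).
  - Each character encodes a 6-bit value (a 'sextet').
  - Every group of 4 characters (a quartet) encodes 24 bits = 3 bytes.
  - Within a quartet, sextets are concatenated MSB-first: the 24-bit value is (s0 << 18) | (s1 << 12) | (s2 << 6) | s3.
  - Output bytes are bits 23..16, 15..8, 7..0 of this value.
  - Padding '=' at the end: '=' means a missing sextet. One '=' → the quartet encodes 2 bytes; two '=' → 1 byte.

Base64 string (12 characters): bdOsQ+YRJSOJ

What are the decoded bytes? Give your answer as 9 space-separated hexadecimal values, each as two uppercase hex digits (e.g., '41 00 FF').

Answer: 6D D3 AC 43 E6 11 25 23 89

Derivation:
After char 0 ('b'=27): chars_in_quartet=1 acc=0x1B bytes_emitted=0
After char 1 ('d'=29): chars_in_quartet=2 acc=0x6DD bytes_emitted=0
After char 2 ('O'=14): chars_in_quartet=3 acc=0x1B74E bytes_emitted=0
After char 3 ('s'=44): chars_in_quartet=4 acc=0x6DD3AC -> emit 6D D3 AC, reset; bytes_emitted=3
After char 4 ('Q'=16): chars_in_quartet=1 acc=0x10 bytes_emitted=3
After char 5 ('+'=62): chars_in_quartet=2 acc=0x43E bytes_emitted=3
After char 6 ('Y'=24): chars_in_quartet=3 acc=0x10F98 bytes_emitted=3
After char 7 ('R'=17): chars_in_quartet=4 acc=0x43E611 -> emit 43 E6 11, reset; bytes_emitted=6
After char 8 ('J'=9): chars_in_quartet=1 acc=0x9 bytes_emitted=6
After char 9 ('S'=18): chars_in_quartet=2 acc=0x252 bytes_emitted=6
After char 10 ('O'=14): chars_in_quartet=3 acc=0x948E bytes_emitted=6
After char 11 ('J'=9): chars_in_quartet=4 acc=0x252389 -> emit 25 23 89, reset; bytes_emitted=9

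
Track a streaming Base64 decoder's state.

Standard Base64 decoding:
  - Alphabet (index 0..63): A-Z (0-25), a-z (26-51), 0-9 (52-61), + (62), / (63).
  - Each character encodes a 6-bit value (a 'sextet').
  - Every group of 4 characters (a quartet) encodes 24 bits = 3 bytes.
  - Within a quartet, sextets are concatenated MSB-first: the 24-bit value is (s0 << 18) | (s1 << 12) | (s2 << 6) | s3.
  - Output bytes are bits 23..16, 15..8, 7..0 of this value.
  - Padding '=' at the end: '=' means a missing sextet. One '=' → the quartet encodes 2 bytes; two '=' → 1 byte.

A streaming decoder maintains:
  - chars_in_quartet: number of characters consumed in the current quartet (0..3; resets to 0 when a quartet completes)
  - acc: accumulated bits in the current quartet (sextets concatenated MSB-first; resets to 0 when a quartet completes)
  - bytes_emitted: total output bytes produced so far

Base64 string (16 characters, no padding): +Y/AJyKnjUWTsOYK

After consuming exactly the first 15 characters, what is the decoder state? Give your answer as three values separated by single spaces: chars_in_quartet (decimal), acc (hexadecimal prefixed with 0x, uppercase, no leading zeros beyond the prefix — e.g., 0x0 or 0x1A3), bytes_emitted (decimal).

Answer: 3 0x2C398 9

Derivation:
After char 0 ('+'=62): chars_in_quartet=1 acc=0x3E bytes_emitted=0
After char 1 ('Y'=24): chars_in_quartet=2 acc=0xF98 bytes_emitted=0
After char 2 ('/'=63): chars_in_quartet=3 acc=0x3E63F bytes_emitted=0
After char 3 ('A'=0): chars_in_quartet=4 acc=0xF98FC0 -> emit F9 8F C0, reset; bytes_emitted=3
After char 4 ('J'=9): chars_in_quartet=1 acc=0x9 bytes_emitted=3
After char 5 ('y'=50): chars_in_quartet=2 acc=0x272 bytes_emitted=3
After char 6 ('K'=10): chars_in_quartet=3 acc=0x9C8A bytes_emitted=3
After char 7 ('n'=39): chars_in_quartet=4 acc=0x2722A7 -> emit 27 22 A7, reset; bytes_emitted=6
After char 8 ('j'=35): chars_in_quartet=1 acc=0x23 bytes_emitted=6
After char 9 ('U'=20): chars_in_quartet=2 acc=0x8D4 bytes_emitted=6
After char 10 ('W'=22): chars_in_quartet=3 acc=0x23516 bytes_emitted=6
After char 11 ('T'=19): chars_in_quartet=4 acc=0x8D4593 -> emit 8D 45 93, reset; bytes_emitted=9
After char 12 ('s'=44): chars_in_quartet=1 acc=0x2C bytes_emitted=9
After char 13 ('O'=14): chars_in_quartet=2 acc=0xB0E bytes_emitted=9
After char 14 ('Y'=24): chars_in_quartet=3 acc=0x2C398 bytes_emitted=9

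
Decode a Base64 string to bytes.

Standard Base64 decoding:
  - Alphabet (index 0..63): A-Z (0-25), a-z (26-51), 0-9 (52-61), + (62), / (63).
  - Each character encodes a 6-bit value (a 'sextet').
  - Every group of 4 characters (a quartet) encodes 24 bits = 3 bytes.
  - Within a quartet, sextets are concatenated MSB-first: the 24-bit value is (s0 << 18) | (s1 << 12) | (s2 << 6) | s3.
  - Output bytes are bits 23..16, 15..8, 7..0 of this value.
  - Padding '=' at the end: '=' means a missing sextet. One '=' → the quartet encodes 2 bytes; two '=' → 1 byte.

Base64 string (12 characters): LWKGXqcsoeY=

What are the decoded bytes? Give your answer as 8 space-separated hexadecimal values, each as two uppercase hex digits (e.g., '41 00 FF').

After char 0 ('L'=11): chars_in_quartet=1 acc=0xB bytes_emitted=0
After char 1 ('W'=22): chars_in_quartet=2 acc=0x2D6 bytes_emitted=0
After char 2 ('K'=10): chars_in_quartet=3 acc=0xB58A bytes_emitted=0
After char 3 ('G'=6): chars_in_quartet=4 acc=0x2D6286 -> emit 2D 62 86, reset; bytes_emitted=3
After char 4 ('X'=23): chars_in_quartet=1 acc=0x17 bytes_emitted=3
After char 5 ('q'=42): chars_in_quartet=2 acc=0x5EA bytes_emitted=3
After char 6 ('c'=28): chars_in_quartet=3 acc=0x17A9C bytes_emitted=3
After char 7 ('s'=44): chars_in_quartet=4 acc=0x5EA72C -> emit 5E A7 2C, reset; bytes_emitted=6
After char 8 ('o'=40): chars_in_quartet=1 acc=0x28 bytes_emitted=6
After char 9 ('e'=30): chars_in_quartet=2 acc=0xA1E bytes_emitted=6
After char 10 ('Y'=24): chars_in_quartet=3 acc=0x28798 bytes_emitted=6
Padding '=': partial quartet acc=0x28798 -> emit A1 E6; bytes_emitted=8

Answer: 2D 62 86 5E A7 2C A1 E6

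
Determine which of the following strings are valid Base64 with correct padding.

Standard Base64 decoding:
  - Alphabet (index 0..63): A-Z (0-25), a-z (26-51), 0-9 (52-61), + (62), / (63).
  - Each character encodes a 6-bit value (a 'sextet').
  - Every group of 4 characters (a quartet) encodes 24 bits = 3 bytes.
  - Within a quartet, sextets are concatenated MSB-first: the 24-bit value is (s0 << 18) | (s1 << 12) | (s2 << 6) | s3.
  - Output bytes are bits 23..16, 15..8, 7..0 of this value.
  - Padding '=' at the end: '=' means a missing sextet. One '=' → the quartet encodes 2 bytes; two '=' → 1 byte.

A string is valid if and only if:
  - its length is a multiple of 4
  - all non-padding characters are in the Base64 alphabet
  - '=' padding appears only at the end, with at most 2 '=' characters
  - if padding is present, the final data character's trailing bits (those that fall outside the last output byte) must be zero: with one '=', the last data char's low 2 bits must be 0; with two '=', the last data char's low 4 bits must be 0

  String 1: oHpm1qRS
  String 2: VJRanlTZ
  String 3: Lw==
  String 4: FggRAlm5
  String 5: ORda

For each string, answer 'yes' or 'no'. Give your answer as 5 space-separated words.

Answer: yes yes yes yes yes

Derivation:
String 1: 'oHpm1qRS' → valid
String 2: 'VJRanlTZ' → valid
String 3: 'Lw==' → valid
String 4: 'FggRAlm5' → valid
String 5: 'ORda' → valid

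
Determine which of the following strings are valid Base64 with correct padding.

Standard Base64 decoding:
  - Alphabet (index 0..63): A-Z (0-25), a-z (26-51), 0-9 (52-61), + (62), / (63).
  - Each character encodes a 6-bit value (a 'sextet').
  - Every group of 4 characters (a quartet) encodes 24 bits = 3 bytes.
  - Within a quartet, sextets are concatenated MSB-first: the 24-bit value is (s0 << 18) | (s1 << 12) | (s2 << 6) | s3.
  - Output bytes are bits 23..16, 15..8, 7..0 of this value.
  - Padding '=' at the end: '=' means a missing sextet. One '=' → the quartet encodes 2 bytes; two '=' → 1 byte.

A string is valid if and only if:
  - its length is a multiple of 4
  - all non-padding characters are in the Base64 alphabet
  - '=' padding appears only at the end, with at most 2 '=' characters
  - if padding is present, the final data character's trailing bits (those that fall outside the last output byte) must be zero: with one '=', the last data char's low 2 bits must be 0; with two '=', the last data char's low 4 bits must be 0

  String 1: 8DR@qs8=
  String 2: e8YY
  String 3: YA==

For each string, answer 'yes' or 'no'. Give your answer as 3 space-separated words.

String 1: '8DR@qs8=' → invalid (bad char(s): ['@'])
String 2: 'e8YY' → valid
String 3: 'YA==' → valid

Answer: no yes yes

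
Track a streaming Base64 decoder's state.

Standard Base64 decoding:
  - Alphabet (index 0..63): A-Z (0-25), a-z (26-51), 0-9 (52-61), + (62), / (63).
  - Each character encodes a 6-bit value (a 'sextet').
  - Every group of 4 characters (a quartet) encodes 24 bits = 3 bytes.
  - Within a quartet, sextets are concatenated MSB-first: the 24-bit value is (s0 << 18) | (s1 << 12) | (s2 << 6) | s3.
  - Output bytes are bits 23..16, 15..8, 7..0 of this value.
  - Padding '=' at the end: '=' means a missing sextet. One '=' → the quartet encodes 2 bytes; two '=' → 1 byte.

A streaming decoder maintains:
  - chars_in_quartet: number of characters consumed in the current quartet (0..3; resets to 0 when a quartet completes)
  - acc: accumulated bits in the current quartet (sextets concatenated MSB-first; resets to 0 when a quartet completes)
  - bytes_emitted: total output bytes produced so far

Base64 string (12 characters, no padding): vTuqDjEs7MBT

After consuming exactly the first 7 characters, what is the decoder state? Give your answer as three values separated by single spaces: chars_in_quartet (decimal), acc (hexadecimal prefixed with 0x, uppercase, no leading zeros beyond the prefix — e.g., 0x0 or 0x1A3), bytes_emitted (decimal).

Answer: 3 0x38C4 3

Derivation:
After char 0 ('v'=47): chars_in_quartet=1 acc=0x2F bytes_emitted=0
After char 1 ('T'=19): chars_in_quartet=2 acc=0xBD3 bytes_emitted=0
After char 2 ('u'=46): chars_in_quartet=3 acc=0x2F4EE bytes_emitted=0
After char 3 ('q'=42): chars_in_quartet=4 acc=0xBD3BAA -> emit BD 3B AA, reset; bytes_emitted=3
After char 4 ('D'=3): chars_in_quartet=1 acc=0x3 bytes_emitted=3
After char 5 ('j'=35): chars_in_quartet=2 acc=0xE3 bytes_emitted=3
After char 6 ('E'=4): chars_in_quartet=3 acc=0x38C4 bytes_emitted=3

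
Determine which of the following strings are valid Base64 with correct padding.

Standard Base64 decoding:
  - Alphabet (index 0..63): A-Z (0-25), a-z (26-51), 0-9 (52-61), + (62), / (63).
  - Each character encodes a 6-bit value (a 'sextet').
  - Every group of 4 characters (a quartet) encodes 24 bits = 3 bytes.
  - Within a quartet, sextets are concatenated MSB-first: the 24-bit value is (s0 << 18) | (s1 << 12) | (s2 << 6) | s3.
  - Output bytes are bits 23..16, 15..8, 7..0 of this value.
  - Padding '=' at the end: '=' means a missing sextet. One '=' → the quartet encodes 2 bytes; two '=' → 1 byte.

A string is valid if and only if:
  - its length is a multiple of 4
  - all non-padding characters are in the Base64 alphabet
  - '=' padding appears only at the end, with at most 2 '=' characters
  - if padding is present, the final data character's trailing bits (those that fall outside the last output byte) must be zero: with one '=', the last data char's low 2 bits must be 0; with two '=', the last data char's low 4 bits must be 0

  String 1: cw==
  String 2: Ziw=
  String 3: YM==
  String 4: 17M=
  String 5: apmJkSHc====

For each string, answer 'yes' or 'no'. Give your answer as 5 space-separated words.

Answer: yes yes no yes no

Derivation:
String 1: 'cw==' → valid
String 2: 'Ziw=' → valid
String 3: 'YM==' → invalid (bad trailing bits)
String 4: '17M=' → valid
String 5: 'apmJkSHc====' → invalid (4 pad chars (max 2))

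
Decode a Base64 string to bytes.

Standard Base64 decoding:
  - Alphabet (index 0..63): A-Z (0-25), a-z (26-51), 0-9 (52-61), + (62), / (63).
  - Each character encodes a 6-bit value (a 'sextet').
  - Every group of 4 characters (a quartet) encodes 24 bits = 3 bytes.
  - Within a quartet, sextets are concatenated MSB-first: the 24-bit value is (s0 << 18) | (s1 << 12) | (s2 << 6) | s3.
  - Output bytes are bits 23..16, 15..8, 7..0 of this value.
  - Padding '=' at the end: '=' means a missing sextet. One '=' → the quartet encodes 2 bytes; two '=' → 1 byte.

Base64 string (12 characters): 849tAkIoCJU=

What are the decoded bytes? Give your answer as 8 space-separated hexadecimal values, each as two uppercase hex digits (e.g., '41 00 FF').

Answer: F3 8F 6D 02 42 28 08 95

Derivation:
After char 0 ('8'=60): chars_in_quartet=1 acc=0x3C bytes_emitted=0
After char 1 ('4'=56): chars_in_quartet=2 acc=0xF38 bytes_emitted=0
After char 2 ('9'=61): chars_in_quartet=3 acc=0x3CE3D bytes_emitted=0
After char 3 ('t'=45): chars_in_quartet=4 acc=0xF38F6D -> emit F3 8F 6D, reset; bytes_emitted=3
After char 4 ('A'=0): chars_in_quartet=1 acc=0x0 bytes_emitted=3
After char 5 ('k'=36): chars_in_quartet=2 acc=0x24 bytes_emitted=3
After char 6 ('I'=8): chars_in_quartet=3 acc=0x908 bytes_emitted=3
After char 7 ('o'=40): chars_in_quartet=4 acc=0x24228 -> emit 02 42 28, reset; bytes_emitted=6
After char 8 ('C'=2): chars_in_quartet=1 acc=0x2 bytes_emitted=6
After char 9 ('J'=9): chars_in_quartet=2 acc=0x89 bytes_emitted=6
After char 10 ('U'=20): chars_in_quartet=3 acc=0x2254 bytes_emitted=6
Padding '=': partial quartet acc=0x2254 -> emit 08 95; bytes_emitted=8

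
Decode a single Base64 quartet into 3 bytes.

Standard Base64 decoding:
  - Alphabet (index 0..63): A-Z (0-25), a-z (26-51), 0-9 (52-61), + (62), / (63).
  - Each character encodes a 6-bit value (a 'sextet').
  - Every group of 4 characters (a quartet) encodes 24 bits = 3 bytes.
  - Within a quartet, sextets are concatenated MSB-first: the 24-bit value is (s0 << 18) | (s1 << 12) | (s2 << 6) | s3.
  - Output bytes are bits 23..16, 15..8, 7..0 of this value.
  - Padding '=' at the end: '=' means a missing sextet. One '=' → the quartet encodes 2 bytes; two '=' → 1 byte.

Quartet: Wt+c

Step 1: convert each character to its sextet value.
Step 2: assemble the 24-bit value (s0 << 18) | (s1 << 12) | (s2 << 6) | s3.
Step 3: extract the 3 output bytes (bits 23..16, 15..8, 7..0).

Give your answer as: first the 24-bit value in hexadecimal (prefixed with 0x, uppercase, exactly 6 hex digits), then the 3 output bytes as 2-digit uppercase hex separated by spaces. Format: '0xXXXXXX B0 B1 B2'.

Answer: 0x5ADF9C 5A DF 9C

Derivation:
Sextets: W=22, t=45, +=62, c=28
24-bit: (22<<18) | (45<<12) | (62<<6) | 28
      = 0x580000 | 0x02D000 | 0x000F80 | 0x00001C
      = 0x5ADF9C
Bytes: (v>>16)&0xFF=5A, (v>>8)&0xFF=DF, v&0xFF=9C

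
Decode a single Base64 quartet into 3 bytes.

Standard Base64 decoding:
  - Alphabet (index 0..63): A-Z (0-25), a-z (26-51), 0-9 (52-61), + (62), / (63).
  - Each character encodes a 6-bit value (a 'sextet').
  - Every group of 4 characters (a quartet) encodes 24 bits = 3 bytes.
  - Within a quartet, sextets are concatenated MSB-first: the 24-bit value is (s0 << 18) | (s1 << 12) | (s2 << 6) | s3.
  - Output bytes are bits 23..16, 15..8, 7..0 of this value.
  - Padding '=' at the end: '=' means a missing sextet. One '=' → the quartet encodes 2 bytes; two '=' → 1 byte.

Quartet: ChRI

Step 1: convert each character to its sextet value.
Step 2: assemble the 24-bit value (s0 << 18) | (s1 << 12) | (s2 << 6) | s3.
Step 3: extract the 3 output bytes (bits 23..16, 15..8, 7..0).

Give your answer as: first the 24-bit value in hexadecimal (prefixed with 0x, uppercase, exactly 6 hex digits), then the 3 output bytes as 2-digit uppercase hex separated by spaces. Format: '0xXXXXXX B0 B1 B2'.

Answer: 0x0A1448 0A 14 48

Derivation:
Sextets: C=2, h=33, R=17, I=8
24-bit: (2<<18) | (33<<12) | (17<<6) | 8
      = 0x080000 | 0x021000 | 0x000440 | 0x000008
      = 0x0A1448
Bytes: (v>>16)&0xFF=0A, (v>>8)&0xFF=14, v&0xFF=48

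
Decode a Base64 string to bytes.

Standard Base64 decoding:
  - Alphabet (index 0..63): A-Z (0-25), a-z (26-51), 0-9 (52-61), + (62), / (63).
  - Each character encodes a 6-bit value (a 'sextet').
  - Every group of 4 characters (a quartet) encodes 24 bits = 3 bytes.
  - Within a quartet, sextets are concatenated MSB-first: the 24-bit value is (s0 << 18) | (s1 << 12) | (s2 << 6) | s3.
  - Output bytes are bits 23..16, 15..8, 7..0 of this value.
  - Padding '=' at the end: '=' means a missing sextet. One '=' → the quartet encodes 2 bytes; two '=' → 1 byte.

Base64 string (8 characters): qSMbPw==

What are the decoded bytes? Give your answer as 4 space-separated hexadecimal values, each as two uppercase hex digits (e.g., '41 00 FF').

Answer: A9 23 1B 3F

Derivation:
After char 0 ('q'=42): chars_in_quartet=1 acc=0x2A bytes_emitted=0
After char 1 ('S'=18): chars_in_quartet=2 acc=0xA92 bytes_emitted=0
After char 2 ('M'=12): chars_in_quartet=3 acc=0x2A48C bytes_emitted=0
After char 3 ('b'=27): chars_in_quartet=4 acc=0xA9231B -> emit A9 23 1B, reset; bytes_emitted=3
After char 4 ('P'=15): chars_in_quartet=1 acc=0xF bytes_emitted=3
After char 5 ('w'=48): chars_in_quartet=2 acc=0x3F0 bytes_emitted=3
Padding '==': partial quartet acc=0x3F0 -> emit 3F; bytes_emitted=4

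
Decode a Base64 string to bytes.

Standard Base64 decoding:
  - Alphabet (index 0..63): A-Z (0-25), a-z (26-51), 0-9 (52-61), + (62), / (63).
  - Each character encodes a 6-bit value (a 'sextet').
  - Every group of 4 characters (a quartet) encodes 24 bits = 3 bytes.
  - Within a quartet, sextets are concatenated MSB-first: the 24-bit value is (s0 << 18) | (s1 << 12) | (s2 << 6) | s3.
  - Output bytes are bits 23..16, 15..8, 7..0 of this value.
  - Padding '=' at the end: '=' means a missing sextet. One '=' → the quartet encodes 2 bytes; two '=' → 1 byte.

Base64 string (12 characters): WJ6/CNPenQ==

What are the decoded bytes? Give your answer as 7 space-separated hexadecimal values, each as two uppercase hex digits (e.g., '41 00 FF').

After char 0 ('W'=22): chars_in_quartet=1 acc=0x16 bytes_emitted=0
After char 1 ('J'=9): chars_in_quartet=2 acc=0x589 bytes_emitted=0
After char 2 ('6'=58): chars_in_quartet=3 acc=0x1627A bytes_emitted=0
After char 3 ('/'=63): chars_in_quartet=4 acc=0x589EBF -> emit 58 9E BF, reset; bytes_emitted=3
After char 4 ('C'=2): chars_in_quartet=1 acc=0x2 bytes_emitted=3
After char 5 ('N'=13): chars_in_quartet=2 acc=0x8D bytes_emitted=3
After char 6 ('P'=15): chars_in_quartet=3 acc=0x234F bytes_emitted=3
After char 7 ('e'=30): chars_in_quartet=4 acc=0x8D3DE -> emit 08 D3 DE, reset; bytes_emitted=6
After char 8 ('n'=39): chars_in_quartet=1 acc=0x27 bytes_emitted=6
After char 9 ('Q'=16): chars_in_quartet=2 acc=0x9D0 bytes_emitted=6
Padding '==': partial quartet acc=0x9D0 -> emit 9D; bytes_emitted=7

Answer: 58 9E BF 08 D3 DE 9D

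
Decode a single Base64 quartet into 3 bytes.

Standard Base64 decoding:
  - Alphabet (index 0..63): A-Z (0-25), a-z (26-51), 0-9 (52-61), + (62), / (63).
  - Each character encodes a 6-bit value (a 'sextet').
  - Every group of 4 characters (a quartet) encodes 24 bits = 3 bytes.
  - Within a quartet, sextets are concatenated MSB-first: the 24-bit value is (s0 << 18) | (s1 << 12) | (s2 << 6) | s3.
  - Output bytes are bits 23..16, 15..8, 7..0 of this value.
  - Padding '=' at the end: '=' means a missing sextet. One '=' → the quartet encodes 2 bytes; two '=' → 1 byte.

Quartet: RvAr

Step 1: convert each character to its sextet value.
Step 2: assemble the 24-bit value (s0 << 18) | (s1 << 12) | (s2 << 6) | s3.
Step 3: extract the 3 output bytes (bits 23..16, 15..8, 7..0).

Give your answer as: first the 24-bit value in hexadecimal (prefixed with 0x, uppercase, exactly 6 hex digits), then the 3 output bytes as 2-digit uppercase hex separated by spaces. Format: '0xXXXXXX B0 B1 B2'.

Sextets: R=17, v=47, A=0, r=43
24-bit: (17<<18) | (47<<12) | (0<<6) | 43
      = 0x440000 | 0x02F000 | 0x000000 | 0x00002B
      = 0x46F02B
Bytes: (v>>16)&0xFF=46, (v>>8)&0xFF=F0, v&0xFF=2B

Answer: 0x46F02B 46 F0 2B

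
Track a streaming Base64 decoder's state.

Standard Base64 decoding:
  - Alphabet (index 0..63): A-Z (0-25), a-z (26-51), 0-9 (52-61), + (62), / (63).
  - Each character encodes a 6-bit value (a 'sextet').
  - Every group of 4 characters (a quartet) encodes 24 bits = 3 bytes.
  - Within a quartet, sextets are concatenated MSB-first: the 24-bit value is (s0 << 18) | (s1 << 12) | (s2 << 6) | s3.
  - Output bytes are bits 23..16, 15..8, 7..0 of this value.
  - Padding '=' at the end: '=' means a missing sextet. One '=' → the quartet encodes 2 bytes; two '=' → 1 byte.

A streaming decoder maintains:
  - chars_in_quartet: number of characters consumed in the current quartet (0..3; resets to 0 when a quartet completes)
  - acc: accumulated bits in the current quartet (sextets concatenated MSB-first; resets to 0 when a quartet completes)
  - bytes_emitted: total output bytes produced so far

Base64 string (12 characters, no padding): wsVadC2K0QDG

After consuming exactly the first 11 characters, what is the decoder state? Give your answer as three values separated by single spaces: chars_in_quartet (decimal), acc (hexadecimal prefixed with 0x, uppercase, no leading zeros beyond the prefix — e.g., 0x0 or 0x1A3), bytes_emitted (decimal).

Answer: 3 0x34403 6

Derivation:
After char 0 ('w'=48): chars_in_quartet=1 acc=0x30 bytes_emitted=0
After char 1 ('s'=44): chars_in_quartet=2 acc=0xC2C bytes_emitted=0
After char 2 ('V'=21): chars_in_quartet=3 acc=0x30B15 bytes_emitted=0
After char 3 ('a'=26): chars_in_quartet=4 acc=0xC2C55A -> emit C2 C5 5A, reset; bytes_emitted=3
After char 4 ('d'=29): chars_in_quartet=1 acc=0x1D bytes_emitted=3
After char 5 ('C'=2): chars_in_quartet=2 acc=0x742 bytes_emitted=3
After char 6 ('2'=54): chars_in_quartet=3 acc=0x1D0B6 bytes_emitted=3
After char 7 ('K'=10): chars_in_quartet=4 acc=0x742D8A -> emit 74 2D 8A, reset; bytes_emitted=6
After char 8 ('0'=52): chars_in_quartet=1 acc=0x34 bytes_emitted=6
After char 9 ('Q'=16): chars_in_quartet=2 acc=0xD10 bytes_emitted=6
After char 10 ('D'=3): chars_in_quartet=3 acc=0x34403 bytes_emitted=6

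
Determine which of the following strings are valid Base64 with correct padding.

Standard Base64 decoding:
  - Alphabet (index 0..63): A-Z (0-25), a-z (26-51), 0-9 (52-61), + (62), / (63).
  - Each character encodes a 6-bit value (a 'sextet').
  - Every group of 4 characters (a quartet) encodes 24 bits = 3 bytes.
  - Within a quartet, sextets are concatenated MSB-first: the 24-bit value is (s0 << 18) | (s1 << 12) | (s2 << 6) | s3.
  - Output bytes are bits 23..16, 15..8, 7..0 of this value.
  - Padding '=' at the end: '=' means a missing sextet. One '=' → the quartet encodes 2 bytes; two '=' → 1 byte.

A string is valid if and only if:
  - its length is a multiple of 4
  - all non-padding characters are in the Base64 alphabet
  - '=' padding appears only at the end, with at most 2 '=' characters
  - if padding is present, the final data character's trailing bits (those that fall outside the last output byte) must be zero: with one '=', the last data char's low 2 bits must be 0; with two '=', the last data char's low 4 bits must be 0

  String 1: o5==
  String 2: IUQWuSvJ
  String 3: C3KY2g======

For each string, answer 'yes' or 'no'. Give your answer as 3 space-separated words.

String 1: 'o5==' → invalid (bad trailing bits)
String 2: 'IUQWuSvJ' → valid
String 3: 'C3KY2g======' → invalid (6 pad chars (max 2))

Answer: no yes no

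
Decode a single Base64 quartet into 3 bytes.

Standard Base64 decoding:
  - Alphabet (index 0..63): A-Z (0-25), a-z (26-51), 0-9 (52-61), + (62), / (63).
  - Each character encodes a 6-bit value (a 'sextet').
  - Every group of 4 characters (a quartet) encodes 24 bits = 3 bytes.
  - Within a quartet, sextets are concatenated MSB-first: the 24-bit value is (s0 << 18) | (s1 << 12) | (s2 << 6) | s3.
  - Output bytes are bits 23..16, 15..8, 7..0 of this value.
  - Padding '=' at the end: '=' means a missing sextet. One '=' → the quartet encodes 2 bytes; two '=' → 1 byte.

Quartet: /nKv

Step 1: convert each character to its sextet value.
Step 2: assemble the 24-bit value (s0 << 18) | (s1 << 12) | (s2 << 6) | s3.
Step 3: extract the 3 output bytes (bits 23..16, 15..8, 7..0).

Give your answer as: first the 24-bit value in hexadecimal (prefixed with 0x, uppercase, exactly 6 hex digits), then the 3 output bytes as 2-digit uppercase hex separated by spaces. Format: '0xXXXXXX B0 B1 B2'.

Sextets: /=63, n=39, K=10, v=47
24-bit: (63<<18) | (39<<12) | (10<<6) | 47
      = 0xFC0000 | 0x027000 | 0x000280 | 0x00002F
      = 0xFE72AF
Bytes: (v>>16)&0xFF=FE, (v>>8)&0xFF=72, v&0xFF=AF

Answer: 0xFE72AF FE 72 AF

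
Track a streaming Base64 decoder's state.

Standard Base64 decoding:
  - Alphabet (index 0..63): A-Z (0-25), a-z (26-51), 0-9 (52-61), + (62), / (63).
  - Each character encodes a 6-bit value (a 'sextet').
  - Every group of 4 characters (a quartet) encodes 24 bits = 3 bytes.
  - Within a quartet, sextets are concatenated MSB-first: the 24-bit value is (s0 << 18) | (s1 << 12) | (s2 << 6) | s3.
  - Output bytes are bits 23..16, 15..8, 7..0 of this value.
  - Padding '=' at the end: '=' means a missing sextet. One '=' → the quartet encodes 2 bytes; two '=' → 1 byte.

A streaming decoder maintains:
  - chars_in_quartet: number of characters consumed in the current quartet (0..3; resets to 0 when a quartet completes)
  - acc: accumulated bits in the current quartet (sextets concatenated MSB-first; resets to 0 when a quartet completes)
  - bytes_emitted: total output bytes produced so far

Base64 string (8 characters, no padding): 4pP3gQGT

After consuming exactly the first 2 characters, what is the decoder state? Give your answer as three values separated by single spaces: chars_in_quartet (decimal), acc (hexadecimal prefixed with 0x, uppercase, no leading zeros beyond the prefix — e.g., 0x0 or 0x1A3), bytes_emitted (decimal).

Answer: 2 0xE29 0

Derivation:
After char 0 ('4'=56): chars_in_quartet=1 acc=0x38 bytes_emitted=0
After char 1 ('p'=41): chars_in_quartet=2 acc=0xE29 bytes_emitted=0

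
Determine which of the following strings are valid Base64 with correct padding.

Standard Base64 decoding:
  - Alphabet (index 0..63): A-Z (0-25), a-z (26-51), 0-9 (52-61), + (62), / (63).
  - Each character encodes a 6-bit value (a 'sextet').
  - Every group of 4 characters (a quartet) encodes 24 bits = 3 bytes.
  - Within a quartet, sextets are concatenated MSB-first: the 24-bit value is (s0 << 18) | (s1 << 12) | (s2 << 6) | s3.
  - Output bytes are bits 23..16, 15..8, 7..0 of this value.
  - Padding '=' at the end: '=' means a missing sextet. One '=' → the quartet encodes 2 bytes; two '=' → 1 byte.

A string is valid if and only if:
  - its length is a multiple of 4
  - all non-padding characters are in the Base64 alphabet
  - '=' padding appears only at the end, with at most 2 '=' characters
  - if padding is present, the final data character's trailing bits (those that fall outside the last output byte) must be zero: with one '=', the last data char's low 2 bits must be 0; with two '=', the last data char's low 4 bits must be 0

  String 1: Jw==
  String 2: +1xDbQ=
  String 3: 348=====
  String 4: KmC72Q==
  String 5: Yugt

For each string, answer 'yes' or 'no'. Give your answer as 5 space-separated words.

String 1: 'Jw==' → valid
String 2: '+1xDbQ=' → invalid (len=7 not mult of 4)
String 3: '348=====' → invalid (5 pad chars (max 2))
String 4: 'KmC72Q==' → valid
String 5: 'Yugt' → valid

Answer: yes no no yes yes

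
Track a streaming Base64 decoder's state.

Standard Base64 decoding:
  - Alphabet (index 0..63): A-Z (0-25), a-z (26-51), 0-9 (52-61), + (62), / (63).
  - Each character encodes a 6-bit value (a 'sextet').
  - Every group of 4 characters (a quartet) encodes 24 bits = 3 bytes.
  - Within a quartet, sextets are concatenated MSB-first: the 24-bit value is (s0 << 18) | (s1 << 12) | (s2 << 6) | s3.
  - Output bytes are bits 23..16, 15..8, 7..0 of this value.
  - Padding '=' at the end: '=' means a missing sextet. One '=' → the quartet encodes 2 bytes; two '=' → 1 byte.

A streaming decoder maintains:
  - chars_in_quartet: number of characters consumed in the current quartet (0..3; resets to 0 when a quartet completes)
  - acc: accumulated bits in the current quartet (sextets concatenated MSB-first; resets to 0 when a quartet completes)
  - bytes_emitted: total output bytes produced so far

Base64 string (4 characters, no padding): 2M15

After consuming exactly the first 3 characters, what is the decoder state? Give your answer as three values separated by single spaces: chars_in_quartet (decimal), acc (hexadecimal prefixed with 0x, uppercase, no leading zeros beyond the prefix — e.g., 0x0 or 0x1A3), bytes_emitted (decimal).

After char 0 ('2'=54): chars_in_quartet=1 acc=0x36 bytes_emitted=0
After char 1 ('M'=12): chars_in_quartet=2 acc=0xD8C bytes_emitted=0
After char 2 ('1'=53): chars_in_quartet=3 acc=0x36335 bytes_emitted=0

Answer: 3 0x36335 0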